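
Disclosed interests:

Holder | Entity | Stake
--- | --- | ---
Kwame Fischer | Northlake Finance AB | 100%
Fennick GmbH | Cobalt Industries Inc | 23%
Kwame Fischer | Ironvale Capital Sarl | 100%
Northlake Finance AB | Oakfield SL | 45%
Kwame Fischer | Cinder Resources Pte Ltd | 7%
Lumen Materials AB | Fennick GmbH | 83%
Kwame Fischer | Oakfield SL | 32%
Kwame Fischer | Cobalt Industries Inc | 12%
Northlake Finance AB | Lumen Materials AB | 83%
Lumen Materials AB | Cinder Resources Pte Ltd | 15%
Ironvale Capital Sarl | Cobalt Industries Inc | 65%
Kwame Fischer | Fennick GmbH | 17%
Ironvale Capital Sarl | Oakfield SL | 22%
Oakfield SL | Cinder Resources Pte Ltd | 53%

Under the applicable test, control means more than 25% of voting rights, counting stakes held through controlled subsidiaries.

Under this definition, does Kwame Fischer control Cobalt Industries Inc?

Kwame holds 100% of Ironvale, so Kwame controls Ironvale.
Kwame holds 100% of Northlake, so Kwame controls Northlake.
Northlake holds 83% of Lumen, so Kwame controls Lumen.
Lumen and Kwame together hold 83% + 17% = 100% of Fennick, so Kwame controls Fennick.
Ironvale and Fennick and Kwame together hold 65% + 23% + 12% = 100% of Cobalt, so Kwame controls Cobalt.

Yes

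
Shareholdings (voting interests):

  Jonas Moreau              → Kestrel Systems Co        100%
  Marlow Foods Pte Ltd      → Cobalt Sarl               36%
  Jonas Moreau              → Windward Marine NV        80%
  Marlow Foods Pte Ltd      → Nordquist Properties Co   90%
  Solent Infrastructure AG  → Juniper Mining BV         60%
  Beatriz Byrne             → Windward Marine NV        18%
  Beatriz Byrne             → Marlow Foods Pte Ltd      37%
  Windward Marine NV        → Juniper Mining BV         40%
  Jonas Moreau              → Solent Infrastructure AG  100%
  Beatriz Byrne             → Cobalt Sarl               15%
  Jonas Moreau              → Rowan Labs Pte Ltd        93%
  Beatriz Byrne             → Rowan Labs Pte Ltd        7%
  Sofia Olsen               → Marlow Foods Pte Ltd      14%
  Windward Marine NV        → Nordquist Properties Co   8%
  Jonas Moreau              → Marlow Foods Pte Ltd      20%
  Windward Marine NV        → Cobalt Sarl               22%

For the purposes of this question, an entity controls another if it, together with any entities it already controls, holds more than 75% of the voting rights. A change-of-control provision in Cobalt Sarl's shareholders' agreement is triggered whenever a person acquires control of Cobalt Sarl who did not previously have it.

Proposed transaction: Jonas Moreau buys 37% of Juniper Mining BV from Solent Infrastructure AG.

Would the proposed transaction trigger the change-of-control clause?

The purchase adds only to Jonas's holdings (Solent's stake shrinks), so Jonas is the only person who could newly come to control Cobalt.
Jonas holds 80% of Windward, so Jonas controls Windward.
Jonas holds 93% of Rowan, so Jonas controls Rowan.
Jonas holds 100% of Solent, so Jonas controls Solent.
Windward and Solent together hold 40% + 60% = 100% of Juniper, so Jonas controls Juniper.
Jonas holds 100% of Kestrel, so Jonas controls Kestrel.
In Cobalt, Jonas's side holds only 22%, not > 75%.
So before the transaction, Jonas does not control Cobalt.
After the purchase, Jonas holds 37% of Juniper directly, and Solent's stake falls to 23%.
Windward and Solent and Jonas together hold 40% + 23% + 37% = 100% of Juniper, so Jonas controls Juniper.
After the transaction, Jonas's side holds 22% of Cobalt, not > 75%, so Jonas still does not control Cobalt.
No new person acquires control, so the clause is not triggered.

No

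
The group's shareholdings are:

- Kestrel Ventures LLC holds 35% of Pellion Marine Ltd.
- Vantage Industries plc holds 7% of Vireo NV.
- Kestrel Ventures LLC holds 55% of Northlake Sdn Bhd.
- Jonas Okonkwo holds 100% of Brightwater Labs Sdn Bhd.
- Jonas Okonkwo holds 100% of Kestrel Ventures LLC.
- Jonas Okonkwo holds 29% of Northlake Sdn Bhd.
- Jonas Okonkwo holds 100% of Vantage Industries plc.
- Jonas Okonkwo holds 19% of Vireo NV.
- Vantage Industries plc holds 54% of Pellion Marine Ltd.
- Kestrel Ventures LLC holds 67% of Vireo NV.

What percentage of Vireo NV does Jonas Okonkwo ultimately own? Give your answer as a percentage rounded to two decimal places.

93.00%

Jonas reaches Vireo along 3 paths.
Direct stake: 19% = 19%.
Via Kestrel: 100% × 67% = 67%.
Via Vantage: 100% × 7% = 7%.
Total: 19% + 67% + 7% = 93%.
Rounded: 93.00%.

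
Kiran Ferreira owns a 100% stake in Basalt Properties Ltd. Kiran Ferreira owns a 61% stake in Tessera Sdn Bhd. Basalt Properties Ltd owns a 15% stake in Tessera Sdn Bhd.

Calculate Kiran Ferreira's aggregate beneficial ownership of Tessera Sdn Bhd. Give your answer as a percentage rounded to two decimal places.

Kiran reaches Tessera along 2 paths.
Via Basalt: 100% × 15% = 15%.
Direct stake: 61% = 61%.
Total: 15% + 61% = 76%.
Rounded: 76.00%.

76.00%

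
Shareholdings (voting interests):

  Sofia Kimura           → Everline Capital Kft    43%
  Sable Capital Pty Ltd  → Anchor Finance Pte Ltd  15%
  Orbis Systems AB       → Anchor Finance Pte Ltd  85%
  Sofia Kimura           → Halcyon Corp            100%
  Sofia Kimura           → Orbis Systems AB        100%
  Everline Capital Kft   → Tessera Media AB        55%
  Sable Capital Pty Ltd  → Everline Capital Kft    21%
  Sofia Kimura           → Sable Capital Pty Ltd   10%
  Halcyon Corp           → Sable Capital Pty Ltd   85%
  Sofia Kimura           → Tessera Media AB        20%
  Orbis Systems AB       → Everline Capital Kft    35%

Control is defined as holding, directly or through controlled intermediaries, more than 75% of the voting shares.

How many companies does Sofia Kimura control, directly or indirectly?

Sofia holds 100% of Halcyon, so Sofia controls Halcyon.
Sofia holds 100% of Orbis, so Sofia controls Orbis.
Halcyon and Sofia together hold 85% + 10% = 95% of Sable, so Sofia controls Sable.
Sofia and Orbis and Sable together hold 43% + 35% + 21% = 99% of Everline, so Sofia controls Everline.
Orbis and Sable together hold 85% + 15% = 100% of Anchor, so Sofia controls Anchor.
No other company's threshold is met.
Sofia controls 5 companies.

5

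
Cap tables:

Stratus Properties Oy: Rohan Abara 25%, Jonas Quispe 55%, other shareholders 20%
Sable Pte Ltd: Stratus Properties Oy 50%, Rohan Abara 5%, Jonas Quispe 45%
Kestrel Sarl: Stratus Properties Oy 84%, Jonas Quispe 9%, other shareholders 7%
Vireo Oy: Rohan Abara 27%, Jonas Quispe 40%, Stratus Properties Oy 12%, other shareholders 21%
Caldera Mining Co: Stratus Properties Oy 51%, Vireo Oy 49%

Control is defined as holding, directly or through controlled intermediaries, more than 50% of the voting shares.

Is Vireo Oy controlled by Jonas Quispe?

Yes

Jonas holds 55% of Stratus, so Jonas controls Stratus.
Jonas and Stratus together hold 40% + 12% = 52% of Vireo, so Jonas controls Vireo.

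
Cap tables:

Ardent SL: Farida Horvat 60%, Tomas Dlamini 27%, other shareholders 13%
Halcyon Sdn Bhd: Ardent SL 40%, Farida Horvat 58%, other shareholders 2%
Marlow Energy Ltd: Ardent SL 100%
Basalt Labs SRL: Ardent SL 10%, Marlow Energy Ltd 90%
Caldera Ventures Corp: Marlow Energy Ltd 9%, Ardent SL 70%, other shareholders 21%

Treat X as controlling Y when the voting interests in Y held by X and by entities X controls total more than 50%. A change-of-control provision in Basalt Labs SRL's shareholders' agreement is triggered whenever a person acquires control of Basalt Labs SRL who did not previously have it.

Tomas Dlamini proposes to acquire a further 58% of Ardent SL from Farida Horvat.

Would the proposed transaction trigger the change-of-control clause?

The purchase adds only to Tomas's holdings (Farida's stake shrinks), so Tomas is the only person who could newly come to control Basalt.
Tomas's largest direct stake is 27% in Ardent, which does not meet the threshold, so Tomas controls no company.
Neither Tomas nor any entity Tomas controls holds any voting interest in Basalt.
So before the transaction, Tomas does not control Basalt.
After the purchase, Tomas's direct stake in Ardent rises to 27% + 58% = 85%, and Farida's stake falls to 2%.
Tomas holds 85% of Ardent, so Tomas controls Ardent.
Ardent holds 100% of Marlow, so Tomas controls Marlow.
Ardent and Marlow together hold 10% + 90% = 100% of Basalt, so Tomas controls Basalt.
Tomas did not control Basalt before and does after, so the clause is triggered.

Yes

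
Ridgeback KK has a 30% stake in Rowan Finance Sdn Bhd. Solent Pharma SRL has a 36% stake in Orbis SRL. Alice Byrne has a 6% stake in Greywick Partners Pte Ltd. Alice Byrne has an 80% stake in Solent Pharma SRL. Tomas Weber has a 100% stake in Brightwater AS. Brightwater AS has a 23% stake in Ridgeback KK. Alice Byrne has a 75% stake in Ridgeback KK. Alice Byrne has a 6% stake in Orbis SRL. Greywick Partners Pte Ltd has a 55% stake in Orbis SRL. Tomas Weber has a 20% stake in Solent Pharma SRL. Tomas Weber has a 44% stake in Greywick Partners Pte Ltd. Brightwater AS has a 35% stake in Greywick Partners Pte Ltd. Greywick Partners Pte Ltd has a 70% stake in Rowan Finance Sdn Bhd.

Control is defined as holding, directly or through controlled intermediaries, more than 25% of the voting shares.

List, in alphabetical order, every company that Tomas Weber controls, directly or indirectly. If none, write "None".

Brightwater AS, Greywick Partners Pte Ltd, Orbis SRL, Rowan Finance Sdn Bhd

Tomas holds 100% of Brightwater, so Tomas controls Brightwater.
Tomas and Brightwater together hold 44% + 35% = 79% of Greywick, so Tomas controls Greywick.
Greywick holds 55% of Orbis, so Tomas controls Orbis.
Greywick holds 70% of Rowan, so Tomas controls Rowan.
No other company's threshold is met.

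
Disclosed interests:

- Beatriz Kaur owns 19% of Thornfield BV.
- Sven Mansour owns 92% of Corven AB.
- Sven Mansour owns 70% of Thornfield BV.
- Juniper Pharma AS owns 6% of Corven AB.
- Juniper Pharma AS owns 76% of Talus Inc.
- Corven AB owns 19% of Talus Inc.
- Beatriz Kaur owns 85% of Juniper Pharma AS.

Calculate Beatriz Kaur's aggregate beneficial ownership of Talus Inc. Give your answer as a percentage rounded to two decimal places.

65.57%

Beatriz reaches Talus along 2 paths.
Via Juniper → Corven: 85% × 6% × 19% = 0.969%.
Via Juniper: 85% × 76% = 64.6%.
Total: 0.969% + 64.6% = 65.569%.
Rounded: 65.57%.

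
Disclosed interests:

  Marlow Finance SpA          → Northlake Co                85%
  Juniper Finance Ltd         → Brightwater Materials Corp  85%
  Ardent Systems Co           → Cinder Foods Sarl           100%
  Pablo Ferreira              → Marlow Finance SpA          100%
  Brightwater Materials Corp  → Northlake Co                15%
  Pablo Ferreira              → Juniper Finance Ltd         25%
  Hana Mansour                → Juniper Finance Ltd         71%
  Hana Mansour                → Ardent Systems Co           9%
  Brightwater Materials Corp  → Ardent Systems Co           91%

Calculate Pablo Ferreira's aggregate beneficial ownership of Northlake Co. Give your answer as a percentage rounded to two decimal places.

Pablo reaches Northlake along 2 paths.
Via Juniper → Brightwater: 25% × 85% × 15% = 3.1875%.
Via Marlow: 100% × 85% = 85%.
Total: 3.1875% + 85% = 88.1875%.
Rounded: 88.19%.

88.19%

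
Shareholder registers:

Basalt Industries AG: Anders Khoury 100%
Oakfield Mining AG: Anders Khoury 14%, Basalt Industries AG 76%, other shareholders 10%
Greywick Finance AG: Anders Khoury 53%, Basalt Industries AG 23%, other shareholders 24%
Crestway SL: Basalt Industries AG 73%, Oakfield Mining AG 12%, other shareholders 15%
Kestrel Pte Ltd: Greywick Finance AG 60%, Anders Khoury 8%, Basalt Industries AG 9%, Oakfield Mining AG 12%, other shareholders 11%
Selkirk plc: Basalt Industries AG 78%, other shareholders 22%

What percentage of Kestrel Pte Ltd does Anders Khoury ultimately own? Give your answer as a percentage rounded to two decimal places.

Anders reaches Kestrel along 6 paths.
Via Greywick: 53% × 60% = 31.8%.
Via Basalt → Greywick: 100% × 23% × 60% = 13.8%.
Direct stake: 8% = 8%.
Via Basalt: 100% × 9% = 9%.
Via Oakfield: 14% × 12% = 1.68%.
Via Basalt → Oakfield: 100% × 76% × 12% = 9.12%.
Total: 31.8% + 13.8% + 8% + 9% + 1.68% + 9.12% = 73.4%.
Rounded: 73.40%.

73.40%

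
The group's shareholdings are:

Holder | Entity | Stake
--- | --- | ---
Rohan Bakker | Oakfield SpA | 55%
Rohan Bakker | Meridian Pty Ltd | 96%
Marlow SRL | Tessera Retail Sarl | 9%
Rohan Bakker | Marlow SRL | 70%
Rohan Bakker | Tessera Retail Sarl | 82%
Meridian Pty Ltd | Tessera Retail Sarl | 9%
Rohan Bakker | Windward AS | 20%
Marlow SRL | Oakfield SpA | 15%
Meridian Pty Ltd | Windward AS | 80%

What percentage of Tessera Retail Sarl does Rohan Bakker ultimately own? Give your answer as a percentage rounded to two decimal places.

96.94%

Rohan reaches Tessera along 3 paths.
Via Marlow: 70% × 9% = 6.3%.
Via Meridian: 96% × 9% = 8.64%.
Direct stake: 82% = 82%.
Total: 6.3% + 8.64% + 82% = 96.94%.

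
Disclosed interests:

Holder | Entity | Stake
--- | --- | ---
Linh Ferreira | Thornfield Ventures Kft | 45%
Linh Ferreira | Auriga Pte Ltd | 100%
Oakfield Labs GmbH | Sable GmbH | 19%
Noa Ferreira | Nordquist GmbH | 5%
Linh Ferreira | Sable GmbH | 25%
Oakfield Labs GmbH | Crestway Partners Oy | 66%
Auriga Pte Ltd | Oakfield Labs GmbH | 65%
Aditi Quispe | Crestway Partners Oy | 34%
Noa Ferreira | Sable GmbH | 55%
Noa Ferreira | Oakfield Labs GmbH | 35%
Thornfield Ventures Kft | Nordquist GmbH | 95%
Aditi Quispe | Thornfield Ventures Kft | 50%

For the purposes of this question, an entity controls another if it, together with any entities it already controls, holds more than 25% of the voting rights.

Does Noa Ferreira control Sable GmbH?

Noa holds 35% of Oakfield, so Noa controls Oakfield.
Noa and Oakfield together hold 55% + 19% = 74% of Sable, so Noa controls Sable.

Yes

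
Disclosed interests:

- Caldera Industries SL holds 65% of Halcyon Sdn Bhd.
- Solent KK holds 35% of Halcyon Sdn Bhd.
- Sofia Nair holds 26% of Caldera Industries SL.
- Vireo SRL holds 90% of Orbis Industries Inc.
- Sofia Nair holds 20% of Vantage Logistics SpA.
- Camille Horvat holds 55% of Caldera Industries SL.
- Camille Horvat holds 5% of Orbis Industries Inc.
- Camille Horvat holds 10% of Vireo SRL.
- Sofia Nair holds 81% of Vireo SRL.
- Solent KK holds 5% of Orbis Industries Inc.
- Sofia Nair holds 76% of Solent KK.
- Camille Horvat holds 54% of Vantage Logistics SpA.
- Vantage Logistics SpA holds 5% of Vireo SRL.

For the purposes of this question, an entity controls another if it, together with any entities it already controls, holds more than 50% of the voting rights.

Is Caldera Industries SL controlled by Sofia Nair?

Sofia holds 81% of Vireo, so Sofia controls Vireo.
Sofia holds 76% of Solent, so Sofia controls Solent.
Solent and Vireo together hold 5% + 90% = 95% of Orbis, so Sofia controls Orbis.
In Caldera, Sofia's side holds only 26%, not > 50%.
So Sofia does not control Caldera.

No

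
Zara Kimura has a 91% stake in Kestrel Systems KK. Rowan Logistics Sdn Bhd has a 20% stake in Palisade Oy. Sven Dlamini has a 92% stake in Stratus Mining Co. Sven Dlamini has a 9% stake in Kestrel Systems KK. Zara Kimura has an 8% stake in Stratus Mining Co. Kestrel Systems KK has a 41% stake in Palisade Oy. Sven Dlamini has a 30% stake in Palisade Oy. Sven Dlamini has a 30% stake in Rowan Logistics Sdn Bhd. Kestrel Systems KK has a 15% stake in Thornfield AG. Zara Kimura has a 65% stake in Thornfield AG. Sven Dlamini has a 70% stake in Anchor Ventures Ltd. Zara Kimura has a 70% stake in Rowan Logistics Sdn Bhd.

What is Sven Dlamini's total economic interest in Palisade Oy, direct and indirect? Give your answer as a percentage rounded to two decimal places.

39.69%

Sven reaches Palisade along 3 paths.
Direct stake: 30% = 30%.
Via Kestrel: 9% × 41% = 3.69%.
Via Rowan: 30% × 20% = 6%.
Total: 30% + 3.69% + 6% = 39.69%.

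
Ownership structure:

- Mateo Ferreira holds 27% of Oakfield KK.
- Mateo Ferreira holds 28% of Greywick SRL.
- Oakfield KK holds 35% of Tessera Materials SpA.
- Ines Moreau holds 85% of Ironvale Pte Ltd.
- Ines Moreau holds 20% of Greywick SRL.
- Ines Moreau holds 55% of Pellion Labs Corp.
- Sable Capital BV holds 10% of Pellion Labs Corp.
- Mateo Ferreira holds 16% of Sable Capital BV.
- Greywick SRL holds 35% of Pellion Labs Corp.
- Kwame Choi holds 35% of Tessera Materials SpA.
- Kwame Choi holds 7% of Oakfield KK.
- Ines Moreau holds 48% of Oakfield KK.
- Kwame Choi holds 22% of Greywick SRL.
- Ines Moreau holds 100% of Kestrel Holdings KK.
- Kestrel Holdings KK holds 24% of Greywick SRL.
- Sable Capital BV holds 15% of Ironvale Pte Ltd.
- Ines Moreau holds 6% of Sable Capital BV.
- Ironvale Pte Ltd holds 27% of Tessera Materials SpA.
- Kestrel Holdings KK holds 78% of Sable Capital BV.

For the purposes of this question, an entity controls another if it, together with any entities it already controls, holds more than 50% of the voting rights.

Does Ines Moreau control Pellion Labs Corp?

Yes

Ines holds 100% of Kestrel, so Ines controls Kestrel.
Ines and Kestrel together hold 6% + 78% = 84% of Sable, so Ines controls Sable.
Sable and Ines together hold 10% + 55% = 65% of Pellion, so Ines controls Pellion.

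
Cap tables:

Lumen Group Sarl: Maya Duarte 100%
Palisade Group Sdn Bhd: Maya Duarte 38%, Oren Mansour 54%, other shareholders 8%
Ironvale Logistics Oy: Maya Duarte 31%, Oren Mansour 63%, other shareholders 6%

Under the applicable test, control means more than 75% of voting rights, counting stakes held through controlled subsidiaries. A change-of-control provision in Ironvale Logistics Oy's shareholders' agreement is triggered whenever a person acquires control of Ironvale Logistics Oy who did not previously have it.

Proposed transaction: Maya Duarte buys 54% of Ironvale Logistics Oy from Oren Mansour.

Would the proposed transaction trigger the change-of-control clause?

Yes

The purchase adds only to Maya's holdings (Oren's stake shrinks), so Maya is the only person who could newly come to control Ironvale.
Maya holds 100% of Lumen, so Maya controls Lumen.
In Ironvale, Maya's side holds only 31%, not > 75%.
So before the transaction, Maya does not control Ironvale.
After the purchase, Maya's direct stake in Ironvale rises to 31% + 54% = 85%, and Oren's stake falls to 9%.
Maya holds 85% of Ironvale, so Maya controls Ironvale.
Maya did not control Ironvale before and does after, so the clause is triggered.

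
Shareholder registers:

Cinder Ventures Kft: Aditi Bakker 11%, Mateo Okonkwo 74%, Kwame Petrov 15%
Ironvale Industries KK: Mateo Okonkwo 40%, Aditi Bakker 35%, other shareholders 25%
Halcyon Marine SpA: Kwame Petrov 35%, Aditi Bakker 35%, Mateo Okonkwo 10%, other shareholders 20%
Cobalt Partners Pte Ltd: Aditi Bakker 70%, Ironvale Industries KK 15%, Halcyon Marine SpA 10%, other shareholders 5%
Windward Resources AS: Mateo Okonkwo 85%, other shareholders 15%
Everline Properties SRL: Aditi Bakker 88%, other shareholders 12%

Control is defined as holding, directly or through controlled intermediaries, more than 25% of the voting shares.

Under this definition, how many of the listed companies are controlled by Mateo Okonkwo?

Mateo holds 74% of Cinder, so Mateo controls Cinder.
Mateo holds 40% of Ironvale, so Mateo controls Ironvale.
Mateo holds 85% of Windward, so Mateo controls Windward.
No other company's threshold is met.
Mateo controls 3 companies.

3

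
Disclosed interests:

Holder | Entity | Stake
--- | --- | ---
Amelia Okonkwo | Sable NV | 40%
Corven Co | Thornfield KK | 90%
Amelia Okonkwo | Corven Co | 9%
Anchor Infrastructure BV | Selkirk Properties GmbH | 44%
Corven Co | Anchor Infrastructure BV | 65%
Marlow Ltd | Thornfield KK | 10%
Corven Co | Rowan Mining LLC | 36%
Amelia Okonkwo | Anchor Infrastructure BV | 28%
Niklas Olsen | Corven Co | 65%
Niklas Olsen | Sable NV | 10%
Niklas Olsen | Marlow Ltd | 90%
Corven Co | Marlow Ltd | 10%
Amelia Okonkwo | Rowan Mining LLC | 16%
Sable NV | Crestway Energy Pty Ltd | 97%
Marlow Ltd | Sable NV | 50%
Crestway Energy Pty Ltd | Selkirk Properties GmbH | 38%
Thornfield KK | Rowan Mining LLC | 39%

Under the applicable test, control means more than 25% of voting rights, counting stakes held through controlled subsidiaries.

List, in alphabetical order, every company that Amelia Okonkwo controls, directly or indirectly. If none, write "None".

Anchor Infrastructure BV, Crestway Energy Pty Ltd, Sable NV, Selkirk Properties GmbH

Amelia holds 40% of Sable, so Amelia controls Sable.
Amelia holds 28% of Anchor, so Amelia controls Anchor.
Sable holds 97% of Crestway, so Amelia controls Crestway.
Crestway and Anchor together hold 38% + 44% = 82% of Selkirk, so Amelia controls Selkirk.
No other company's threshold is met.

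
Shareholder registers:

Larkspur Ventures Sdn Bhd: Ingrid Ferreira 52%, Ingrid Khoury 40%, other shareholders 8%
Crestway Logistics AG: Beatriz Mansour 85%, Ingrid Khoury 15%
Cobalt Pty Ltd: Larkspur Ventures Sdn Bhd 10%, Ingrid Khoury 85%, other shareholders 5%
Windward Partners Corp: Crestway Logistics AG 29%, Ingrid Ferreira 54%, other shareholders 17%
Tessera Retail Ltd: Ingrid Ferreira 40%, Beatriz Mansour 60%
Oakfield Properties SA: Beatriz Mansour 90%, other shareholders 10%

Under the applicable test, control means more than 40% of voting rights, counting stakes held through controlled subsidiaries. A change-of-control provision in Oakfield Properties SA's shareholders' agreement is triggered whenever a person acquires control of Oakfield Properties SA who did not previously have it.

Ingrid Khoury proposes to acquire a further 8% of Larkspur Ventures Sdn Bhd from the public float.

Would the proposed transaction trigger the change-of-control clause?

The purchase changes only Ingrid Khoury's holdings, so Ingrid Khoury is the only person who could newly come to control Oakfield.
Ingrid Khoury holds 85% of Cobalt, so Ingrid Khoury controls Cobalt.
Neither Ingrid Khoury nor any entity Ingrid Khoury controls holds any voting interest in Oakfield.
So before the transaction, Ingrid Khoury does not control Oakfield.
After the purchase, Ingrid Khoury's direct stake in Larkspur rises to 40% + 8% = 48%.
Ingrid Khoury holds 48% of Larkspur, so Ingrid Khoury controls Larkspur.
Larkspur and Ingrid Khoury together hold 10% + 85% = 95% of Cobalt, so Ingrid Khoury controls Cobalt.
After the transaction, neither Ingrid Khoury nor any entity Ingrid Khoury controls holds a voting interest in Oakfield, so Ingrid Khoury still does not control it.
No new person acquires control, so the clause is not triggered.

No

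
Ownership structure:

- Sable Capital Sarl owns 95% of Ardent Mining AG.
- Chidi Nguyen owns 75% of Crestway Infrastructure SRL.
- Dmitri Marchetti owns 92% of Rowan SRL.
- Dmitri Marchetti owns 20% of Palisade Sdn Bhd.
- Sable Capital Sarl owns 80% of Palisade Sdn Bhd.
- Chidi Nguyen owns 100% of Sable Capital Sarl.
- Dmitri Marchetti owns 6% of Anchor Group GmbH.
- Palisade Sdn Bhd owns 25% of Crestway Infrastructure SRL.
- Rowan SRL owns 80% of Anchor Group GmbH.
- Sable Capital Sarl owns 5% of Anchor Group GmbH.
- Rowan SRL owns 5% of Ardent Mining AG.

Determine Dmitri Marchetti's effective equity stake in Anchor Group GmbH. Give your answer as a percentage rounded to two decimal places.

79.60%

Dmitri reaches Anchor along 2 paths.
Direct stake: 6% = 6%.
Via Rowan: 92% × 80% = 73.6%.
Total: 6% + 73.6% = 79.6%.
Rounded: 79.60%.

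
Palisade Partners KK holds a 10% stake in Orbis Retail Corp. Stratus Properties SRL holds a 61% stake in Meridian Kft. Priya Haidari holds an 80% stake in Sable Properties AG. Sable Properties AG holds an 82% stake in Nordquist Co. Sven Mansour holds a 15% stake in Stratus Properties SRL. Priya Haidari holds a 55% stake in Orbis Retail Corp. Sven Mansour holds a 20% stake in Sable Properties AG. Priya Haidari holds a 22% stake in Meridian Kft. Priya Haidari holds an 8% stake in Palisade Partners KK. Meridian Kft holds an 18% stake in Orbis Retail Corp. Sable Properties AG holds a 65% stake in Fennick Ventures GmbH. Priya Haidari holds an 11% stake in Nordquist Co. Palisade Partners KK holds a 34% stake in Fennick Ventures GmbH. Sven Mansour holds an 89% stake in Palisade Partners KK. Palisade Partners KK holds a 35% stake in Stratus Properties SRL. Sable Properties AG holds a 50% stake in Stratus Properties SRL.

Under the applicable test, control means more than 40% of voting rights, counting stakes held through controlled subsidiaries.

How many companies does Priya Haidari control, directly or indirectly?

6

Priya holds 80% of Sable, so Priya controls Sable.
Sable holds 50% of Stratus, so Priya controls Stratus.
Sable holds 65% of Fennick, so Priya controls Fennick.
Sable and Priya together hold 82% + 11% = 93% of Nordquist, so Priya controls Nordquist.
Stratus and Priya together hold 61% + 22% = 83% of Meridian, so Priya controls Meridian.
Priya and Meridian together hold 55% + 18% = 73% of Orbis, so Priya controls Orbis.
No other company's threshold is met.
Priya controls 6 companies.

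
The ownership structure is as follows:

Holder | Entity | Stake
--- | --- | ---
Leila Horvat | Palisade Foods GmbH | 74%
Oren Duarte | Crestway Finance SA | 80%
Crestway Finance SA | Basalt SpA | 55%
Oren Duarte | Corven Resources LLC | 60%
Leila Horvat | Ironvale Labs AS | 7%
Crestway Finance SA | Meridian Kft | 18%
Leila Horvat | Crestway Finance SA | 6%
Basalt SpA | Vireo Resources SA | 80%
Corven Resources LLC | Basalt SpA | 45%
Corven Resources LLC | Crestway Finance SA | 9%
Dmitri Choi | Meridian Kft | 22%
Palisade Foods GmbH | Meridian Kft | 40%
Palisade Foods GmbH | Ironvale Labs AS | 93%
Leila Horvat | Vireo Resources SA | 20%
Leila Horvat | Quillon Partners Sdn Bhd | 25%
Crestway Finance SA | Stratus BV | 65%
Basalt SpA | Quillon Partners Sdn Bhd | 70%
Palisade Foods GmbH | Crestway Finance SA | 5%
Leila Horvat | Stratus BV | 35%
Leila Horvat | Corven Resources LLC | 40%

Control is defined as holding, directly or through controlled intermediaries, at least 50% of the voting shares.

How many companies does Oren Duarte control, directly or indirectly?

Oren holds 60% of Corven, so Oren controls Corven.
Corven and Oren together hold 9% + 80% = 89% of Crestway, so Oren controls Crestway.
Crestway holds 65% of Stratus, so Oren controls Stratus.
Corven and Crestway together hold 45% + 55% = 100% of Basalt, so Oren controls Basalt.
Basalt holds 70% of Quillon, so Oren controls Quillon.
Basalt holds 80% of Vireo, so Oren controls Vireo.
No other company's threshold is met.
Oren controls 6 companies.

6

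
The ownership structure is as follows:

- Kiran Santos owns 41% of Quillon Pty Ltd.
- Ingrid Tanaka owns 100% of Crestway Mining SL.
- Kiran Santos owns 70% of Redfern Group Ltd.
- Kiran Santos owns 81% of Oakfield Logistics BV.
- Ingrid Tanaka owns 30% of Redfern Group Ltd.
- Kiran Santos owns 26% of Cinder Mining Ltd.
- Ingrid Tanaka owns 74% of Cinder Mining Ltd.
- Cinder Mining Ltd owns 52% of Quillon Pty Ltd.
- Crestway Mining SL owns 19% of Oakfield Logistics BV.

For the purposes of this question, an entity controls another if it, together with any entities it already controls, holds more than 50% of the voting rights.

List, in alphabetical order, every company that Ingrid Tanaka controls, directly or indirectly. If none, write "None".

Ingrid holds 100% of Crestway, so Ingrid controls Crestway.
Ingrid holds 74% of Cinder, so Ingrid controls Cinder.
Cinder holds 52% of Quillon, so Ingrid controls Quillon.
No other company's threshold is met.

Cinder Mining Ltd, Crestway Mining SL, Quillon Pty Ltd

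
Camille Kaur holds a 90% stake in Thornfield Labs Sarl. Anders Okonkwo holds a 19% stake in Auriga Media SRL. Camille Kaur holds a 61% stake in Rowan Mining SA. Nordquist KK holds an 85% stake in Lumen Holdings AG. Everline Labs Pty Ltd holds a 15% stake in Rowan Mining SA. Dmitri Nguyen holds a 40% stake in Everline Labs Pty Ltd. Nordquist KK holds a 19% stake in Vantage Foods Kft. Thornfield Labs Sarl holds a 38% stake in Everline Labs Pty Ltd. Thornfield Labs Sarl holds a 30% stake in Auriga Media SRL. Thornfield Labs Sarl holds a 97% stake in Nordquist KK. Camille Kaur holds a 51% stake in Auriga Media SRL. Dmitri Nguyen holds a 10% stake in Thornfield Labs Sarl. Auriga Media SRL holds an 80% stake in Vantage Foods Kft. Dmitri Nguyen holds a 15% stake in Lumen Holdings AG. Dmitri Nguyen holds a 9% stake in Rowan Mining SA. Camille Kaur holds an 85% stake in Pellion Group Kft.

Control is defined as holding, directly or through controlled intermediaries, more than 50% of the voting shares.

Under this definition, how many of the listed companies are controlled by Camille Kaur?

7

Camille holds 90% of Thornfield, so Camille controls Thornfield.
Thornfield and Camille together hold 30% + 51% = 81% of Auriga, so Camille controls Auriga.
Camille holds 85% of Pellion, so Camille controls Pellion.
Thornfield holds 97% of Nordquist, so Camille controls Nordquist.
Nordquist holds 85% of Lumen, so Camille controls Lumen.
Camille holds 61% of Rowan, so Camille controls Rowan.
Nordquist and Auriga together hold 19% + 80% = 99% of Vantage, so Camille controls Vantage.
No other company's threshold is met.
Camille controls 7 companies.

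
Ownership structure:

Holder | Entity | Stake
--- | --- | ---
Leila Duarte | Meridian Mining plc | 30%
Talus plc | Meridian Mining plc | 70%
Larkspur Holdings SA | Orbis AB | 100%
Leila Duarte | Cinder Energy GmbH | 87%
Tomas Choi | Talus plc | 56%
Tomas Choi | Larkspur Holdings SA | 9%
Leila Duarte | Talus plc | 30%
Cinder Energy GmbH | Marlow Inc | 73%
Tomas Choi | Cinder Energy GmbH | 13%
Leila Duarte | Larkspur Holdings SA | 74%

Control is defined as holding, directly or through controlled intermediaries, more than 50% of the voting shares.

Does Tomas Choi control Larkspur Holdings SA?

No

Tomas holds 56% of Talus, so Tomas controls Talus.
Talus holds 70% of Meridian, so Tomas controls Meridian.
In Larkspur, Tomas's side holds only 9%, not > 50%.
So Tomas does not control Larkspur.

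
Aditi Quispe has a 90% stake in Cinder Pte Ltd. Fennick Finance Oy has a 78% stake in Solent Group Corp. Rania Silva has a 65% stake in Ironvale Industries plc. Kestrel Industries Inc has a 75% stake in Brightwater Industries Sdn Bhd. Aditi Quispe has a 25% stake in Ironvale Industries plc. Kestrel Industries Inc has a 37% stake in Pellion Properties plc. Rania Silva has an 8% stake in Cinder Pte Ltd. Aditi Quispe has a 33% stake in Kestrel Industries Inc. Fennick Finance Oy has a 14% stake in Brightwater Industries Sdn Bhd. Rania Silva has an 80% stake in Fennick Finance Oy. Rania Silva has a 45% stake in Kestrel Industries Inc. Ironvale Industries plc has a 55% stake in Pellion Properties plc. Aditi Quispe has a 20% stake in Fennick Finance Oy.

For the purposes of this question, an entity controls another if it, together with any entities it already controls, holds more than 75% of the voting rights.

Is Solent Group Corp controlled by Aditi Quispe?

No

Aditi holds 90% of Cinder, so Aditi controls Cinder.
Neither Aditi nor any entity Aditi controls holds any voting interest in Solent.
So Aditi does not control Solent.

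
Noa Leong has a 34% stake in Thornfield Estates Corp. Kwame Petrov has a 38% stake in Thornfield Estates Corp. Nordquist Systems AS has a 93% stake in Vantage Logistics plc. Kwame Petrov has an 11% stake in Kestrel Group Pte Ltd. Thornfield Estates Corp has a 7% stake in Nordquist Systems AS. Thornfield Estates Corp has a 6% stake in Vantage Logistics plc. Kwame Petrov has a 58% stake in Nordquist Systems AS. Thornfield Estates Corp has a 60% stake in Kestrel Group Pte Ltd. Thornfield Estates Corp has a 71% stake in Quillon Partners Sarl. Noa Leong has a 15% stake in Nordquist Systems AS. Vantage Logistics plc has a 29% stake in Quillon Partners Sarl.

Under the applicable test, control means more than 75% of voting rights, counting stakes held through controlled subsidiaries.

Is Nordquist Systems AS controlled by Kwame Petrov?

No

Kwame's largest direct stake is 58% in Nordquist, which does not meet the threshold, so Kwame controls no company.
In Nordquist, Kwame's side holds only 58%, not > 75%.
So Kwame does not control Nordquist.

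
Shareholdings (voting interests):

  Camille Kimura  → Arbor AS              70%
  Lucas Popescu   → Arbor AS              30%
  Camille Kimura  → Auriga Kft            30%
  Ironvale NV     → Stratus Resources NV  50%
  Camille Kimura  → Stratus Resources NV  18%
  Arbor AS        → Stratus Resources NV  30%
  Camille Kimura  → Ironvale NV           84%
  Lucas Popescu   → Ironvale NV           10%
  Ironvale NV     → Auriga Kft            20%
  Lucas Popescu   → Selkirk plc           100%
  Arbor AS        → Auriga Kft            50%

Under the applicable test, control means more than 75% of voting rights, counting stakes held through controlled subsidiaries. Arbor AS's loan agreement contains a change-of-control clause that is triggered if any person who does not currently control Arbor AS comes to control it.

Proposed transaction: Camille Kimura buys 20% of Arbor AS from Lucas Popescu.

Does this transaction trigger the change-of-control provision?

The purchase adds only to Camille's holdings (Lucas's stake shrinks), so Camille is the only person who could newly come to control Arbor.
Camille holds 84% of Ironvale, so Camille controls Ironvale.
In Arbor, Camille's side holds only 70%, not > 75%.
So before the transaction, Camille does not control Arbor.
After the purchase, Camille's direct stake in Arbor rises to 70% + 20% = 90%, and Lucas's stake falls to 10%.
Camille holds 90% of Arbor, so Camille controls Arbor.
Camille did not control Arbor before and does after, so the clause is triggered.

Yes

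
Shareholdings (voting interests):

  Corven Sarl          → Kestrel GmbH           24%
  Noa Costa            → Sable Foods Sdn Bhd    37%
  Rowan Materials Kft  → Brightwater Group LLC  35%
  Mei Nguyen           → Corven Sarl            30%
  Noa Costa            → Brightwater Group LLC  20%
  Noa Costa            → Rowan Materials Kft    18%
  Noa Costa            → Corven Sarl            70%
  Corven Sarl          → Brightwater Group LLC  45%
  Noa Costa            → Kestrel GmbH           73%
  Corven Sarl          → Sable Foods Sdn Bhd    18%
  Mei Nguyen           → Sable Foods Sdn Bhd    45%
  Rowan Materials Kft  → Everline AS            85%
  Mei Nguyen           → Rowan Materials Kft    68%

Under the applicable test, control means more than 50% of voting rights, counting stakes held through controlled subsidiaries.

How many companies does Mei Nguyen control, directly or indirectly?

2

Mei holds 68% of Rowan, so Mei controls Rowan.
Rowan holds 85% of Everline, so Mei controls Everline.
No other company's threshold is met.
Mei controls 2 companies.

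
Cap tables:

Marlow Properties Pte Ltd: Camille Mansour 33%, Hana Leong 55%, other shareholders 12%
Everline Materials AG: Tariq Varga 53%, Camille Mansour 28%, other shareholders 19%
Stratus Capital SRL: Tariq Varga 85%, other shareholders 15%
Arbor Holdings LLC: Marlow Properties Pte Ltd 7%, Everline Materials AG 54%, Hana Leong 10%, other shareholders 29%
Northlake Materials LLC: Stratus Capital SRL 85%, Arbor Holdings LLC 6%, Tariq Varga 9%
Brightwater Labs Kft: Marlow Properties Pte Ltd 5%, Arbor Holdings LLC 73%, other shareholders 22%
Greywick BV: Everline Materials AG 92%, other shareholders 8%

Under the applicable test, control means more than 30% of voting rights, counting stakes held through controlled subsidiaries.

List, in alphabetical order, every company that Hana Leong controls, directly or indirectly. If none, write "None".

Hana holds 55% of Marlow, so Hana controls Marlow.
No other company's threshold is met.

Marlow Properties Pte Ltd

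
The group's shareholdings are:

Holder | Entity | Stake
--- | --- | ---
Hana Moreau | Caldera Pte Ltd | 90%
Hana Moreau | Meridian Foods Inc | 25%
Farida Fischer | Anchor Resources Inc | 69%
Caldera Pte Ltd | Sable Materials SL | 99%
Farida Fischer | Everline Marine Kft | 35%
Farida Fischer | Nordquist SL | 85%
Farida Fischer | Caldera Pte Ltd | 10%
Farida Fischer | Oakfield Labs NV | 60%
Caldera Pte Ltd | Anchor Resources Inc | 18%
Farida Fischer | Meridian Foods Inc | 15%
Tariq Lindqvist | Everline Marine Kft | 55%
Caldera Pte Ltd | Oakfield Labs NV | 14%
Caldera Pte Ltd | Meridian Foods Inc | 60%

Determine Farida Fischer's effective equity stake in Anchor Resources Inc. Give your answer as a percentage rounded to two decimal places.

Farida reaches Anchor along 2 paths.
Via Caldera: 10% × 18% = 1.8%.
Direct stake: 69% = 69%.
Total: 1.8% + 69% = 70.8%.
Rounded: 70.80%.

70.80%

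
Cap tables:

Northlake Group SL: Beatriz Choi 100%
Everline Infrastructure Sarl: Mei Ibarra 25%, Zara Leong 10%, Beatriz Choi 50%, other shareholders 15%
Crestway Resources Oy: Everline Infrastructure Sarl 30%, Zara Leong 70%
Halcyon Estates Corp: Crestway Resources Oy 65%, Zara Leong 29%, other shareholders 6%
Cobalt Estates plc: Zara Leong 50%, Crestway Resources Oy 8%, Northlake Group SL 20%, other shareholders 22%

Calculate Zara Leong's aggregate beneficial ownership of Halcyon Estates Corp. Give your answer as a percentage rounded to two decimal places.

Zara reaches Halcyon along 3 paths.
Via Everline → Crestway: 10% × 30% × 65% = 1.95%.
Via Crestway: 70% × 65% = 45.5%.
Direct stake: 29% = 29%.
Total: 1.95% + 45.5% + 29% = 76.45%.

76.45%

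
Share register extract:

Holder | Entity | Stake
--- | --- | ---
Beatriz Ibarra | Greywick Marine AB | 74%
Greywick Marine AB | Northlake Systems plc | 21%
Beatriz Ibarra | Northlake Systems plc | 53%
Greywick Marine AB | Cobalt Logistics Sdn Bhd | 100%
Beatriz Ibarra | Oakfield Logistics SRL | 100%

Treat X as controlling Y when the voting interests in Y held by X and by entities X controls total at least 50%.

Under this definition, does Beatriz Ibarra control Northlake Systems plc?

Yes

Beatriz holds 74% of Greywick, so Beatriz controls Greywick.
Beatriz and Greywick together hold 53% + 21% = 74% of Northlake, so Beatriz controls Northlake.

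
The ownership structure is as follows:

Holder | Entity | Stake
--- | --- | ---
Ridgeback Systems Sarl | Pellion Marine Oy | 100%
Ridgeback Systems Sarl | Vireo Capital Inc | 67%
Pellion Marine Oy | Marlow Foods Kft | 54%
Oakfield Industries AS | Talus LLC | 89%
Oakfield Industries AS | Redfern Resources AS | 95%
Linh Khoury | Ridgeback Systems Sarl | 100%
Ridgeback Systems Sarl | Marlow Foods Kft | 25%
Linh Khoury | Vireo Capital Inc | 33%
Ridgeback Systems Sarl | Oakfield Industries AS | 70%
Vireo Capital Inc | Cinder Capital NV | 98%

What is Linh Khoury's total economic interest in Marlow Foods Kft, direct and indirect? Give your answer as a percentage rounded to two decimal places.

Linh reaches Marlow along 2 paths.
Via Ridgeback → Pellion: 100% × 100% × 54% = 54%.
Via Ridgeback: 100% × 25% = 25%.
Total: 54% + 25% = 79%.
Rounded: 79.00%.

79.00%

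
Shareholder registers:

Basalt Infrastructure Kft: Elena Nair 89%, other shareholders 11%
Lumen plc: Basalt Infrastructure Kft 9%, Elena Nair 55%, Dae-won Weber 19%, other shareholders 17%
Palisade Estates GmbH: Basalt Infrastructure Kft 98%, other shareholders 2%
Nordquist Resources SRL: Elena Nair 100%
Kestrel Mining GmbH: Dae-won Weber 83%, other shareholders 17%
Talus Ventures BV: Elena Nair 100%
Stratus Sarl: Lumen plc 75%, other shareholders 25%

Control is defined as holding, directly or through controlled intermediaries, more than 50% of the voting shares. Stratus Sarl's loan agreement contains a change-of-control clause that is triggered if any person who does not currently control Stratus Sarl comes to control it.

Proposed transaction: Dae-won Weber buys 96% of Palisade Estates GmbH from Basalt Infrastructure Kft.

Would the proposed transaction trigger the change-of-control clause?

The purchase adds only to Dae-won's holdings (Basalt's stake shrinks), so Dae-won is the only person who could newly come to control Stratus.
Dae-won holds 83% of Kestrel, so Dae-won controls Kestrel.
Neither Dae-won nor any entity Dae-won controls holds any voting interest in Stratus.
So before the transaction, Dae-won does not control Stratus.
After the purchase, Dae-won holds 96% of Palisade directly, and Basalt's stake falls to 2%.
Dae-won holds 96% of Palisade, so Dae-won controls Palisade.
After the transaction, neither Dae-won nor any entity Dae-won controls holds a voting interest in Stratus, so Dae-won still does not control it.
No new person acquires control, so the clause is not triggered.

No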